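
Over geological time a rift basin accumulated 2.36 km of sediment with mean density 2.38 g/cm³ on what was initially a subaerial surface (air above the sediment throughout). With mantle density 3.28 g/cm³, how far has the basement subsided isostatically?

Subaerial load: s = t ρ_sed / ρ_m = 2.36 km × 2.38/3.28 = 1.71 km.

1.71 km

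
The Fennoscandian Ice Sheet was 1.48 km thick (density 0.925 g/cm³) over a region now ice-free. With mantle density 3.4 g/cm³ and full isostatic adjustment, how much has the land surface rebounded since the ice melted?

0.403 km

Removing the load lets mantle flow back in; uplift u satisfies ρ_ice t = ρ_m u.
u = t ρ_ice/ρ_m = 1.48 km × 0.925/3.4 = 0.403 km.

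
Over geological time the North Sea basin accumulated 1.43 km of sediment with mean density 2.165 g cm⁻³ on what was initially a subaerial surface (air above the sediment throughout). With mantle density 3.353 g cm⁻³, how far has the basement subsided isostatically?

0.923 km

Subaerial load: s = t ρ_sed / ρ_m = 1.43 km × 2.165/3.353 = 0.923 km.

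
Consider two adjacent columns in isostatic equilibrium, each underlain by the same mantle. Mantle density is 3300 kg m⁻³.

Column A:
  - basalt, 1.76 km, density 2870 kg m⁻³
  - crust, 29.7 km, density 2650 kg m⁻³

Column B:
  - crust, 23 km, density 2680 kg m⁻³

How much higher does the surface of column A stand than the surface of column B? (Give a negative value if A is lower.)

1.76 km

For any compensation level in the mantle, the mantle terms cancel and isostasy reduces to e = (Σt_A − Σt_B) − (Σ(ρt)_A − Σ(ρt)_B) / ρ_m.
Σt_A = 31.46 km; Σt_B = 23 km; Σ(ρt)_A = 83756.2; Σ(ρt)_B = 61640 (in km·kg m⁻³).
e = (31.46 − 23) − (83756.2 − 61640) / 3300 = 1.76 km.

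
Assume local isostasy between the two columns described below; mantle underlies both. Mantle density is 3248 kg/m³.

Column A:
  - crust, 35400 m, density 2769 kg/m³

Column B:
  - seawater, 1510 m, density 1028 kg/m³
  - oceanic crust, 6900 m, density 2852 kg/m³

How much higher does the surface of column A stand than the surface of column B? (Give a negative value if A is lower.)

For any compensation level in the mantle, the mantle terms cancel and isostasy reduces to e = (Σt_A − Σt_B) − (Σ(ρt)_A − Σ(ρt)_B) / ρ_m.
Σt_A = 35400 m; Σt_B = 8410 m; Σ(ρt)_A = 98022600; Σ(ρt)_B = 21231080 (in m·kg/m³).
e = (35400 − 8410) − (98022600 − 21231080) / 3248 = 3350 m.

3350 m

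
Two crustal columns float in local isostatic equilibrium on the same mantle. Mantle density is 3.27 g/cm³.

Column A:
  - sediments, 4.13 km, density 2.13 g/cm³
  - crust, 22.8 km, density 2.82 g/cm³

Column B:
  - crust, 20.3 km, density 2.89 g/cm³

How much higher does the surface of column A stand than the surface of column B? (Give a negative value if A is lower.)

For any compensation level in the mantle, the mantle terms cancel and isostasy reduces to e = (Σt_A − Σt_B) − (Σ(ρt)_A − Σ(ρt)_B) / ρ_m.
Σt_A = 26.93 km; Σt_B = 20.3 km; Σ(ρt)_A = 73.0929; Σ(ρt)_B = 58.667 (in km·g/cm³).
e = (26.93 − 20.3) − (73.0929 − 58.667) / 3.27 = 2.22 km.

2.22 km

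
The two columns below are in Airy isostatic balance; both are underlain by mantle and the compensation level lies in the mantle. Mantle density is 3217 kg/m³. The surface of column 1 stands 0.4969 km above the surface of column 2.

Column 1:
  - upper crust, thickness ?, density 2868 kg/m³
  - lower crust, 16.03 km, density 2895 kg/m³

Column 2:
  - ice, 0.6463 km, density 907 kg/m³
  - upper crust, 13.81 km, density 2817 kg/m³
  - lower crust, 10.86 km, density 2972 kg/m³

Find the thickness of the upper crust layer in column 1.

Take the compensation level at the base of the deeper column (depth z_c below the surface of column 1) and equate Σ ρ_i t_i down to z_c; mantle fills any gap and the z_c terms cancel.
Column 1: x×2868 + 16.03×2895 + (z_c − 16.03 − x)×3217
Column 2: 0.4969×0 + 0.6463×907 + 13.81×2817 + 10.86×2972 + (z_c − 0.4969 − 25.3163)×3217
The z_c×3217 term appears on both sides and cancels. Collect the known terms of each column as K = Σ(ρt)_known − 3217 × (depth of known layers): K_1 = 46406.85 − 3217×16.03 = −5161.66; K_2 = 71764.8841 − 3217×(0.4969 + 25.3163) = −11276.1803.
Balance: K_1 − x×(3217 − 2868) = K_2, so x = (K_1 − K_2)/(3217 − 2868) = 6114.52/349 = 17.5 km.

17.5 km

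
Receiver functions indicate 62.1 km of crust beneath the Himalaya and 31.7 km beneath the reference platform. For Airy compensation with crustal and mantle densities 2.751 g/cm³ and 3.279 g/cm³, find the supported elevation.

4.9 km

Excess crust Δ = 62.1 km − 31.7 km = 30.4 km, split between elevation h and root r with h + r = Δ.
Airy balance ρ_c h = (ρ_m − ρ_c) r gives r = h ρ_c/(ρ_m − ρ_c), so h (1 + ρ_c/(ρ_m − ρ_c)) = Δ, i.e. h = Δ (ρ_m − ρ_c)/ρ_m.
h = 30.4 km × 0.528/3.279 = 4.9 km.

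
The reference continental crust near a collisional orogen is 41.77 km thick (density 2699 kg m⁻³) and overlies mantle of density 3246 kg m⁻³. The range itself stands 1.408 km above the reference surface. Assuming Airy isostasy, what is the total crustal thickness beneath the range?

Root depth r = h ρ_c / (ρ_m − ρ_c) = 1.408 km × 2699 / 547 = 6.947 km.
Total thickness = T + h + r = 41.77 km + 1.408 km + 6.947 km = 50.1 km.

50.1 km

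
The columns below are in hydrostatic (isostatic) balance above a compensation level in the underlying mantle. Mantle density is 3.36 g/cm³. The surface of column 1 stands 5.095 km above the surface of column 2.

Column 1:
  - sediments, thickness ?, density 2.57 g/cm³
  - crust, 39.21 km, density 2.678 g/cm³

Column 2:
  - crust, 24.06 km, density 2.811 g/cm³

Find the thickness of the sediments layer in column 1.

Take the compensation level at the base of the deeper column (depth z_c below the surface of column 1) and equate Σ ρ_i t_i down to z_c; mantle fills any gap and the z_c terms cancel.
Column 1: x×2.57 + 39.21×2.678 + (z_c − 39.21 − x)×3.36
Column 2: 5.095×0 + 24.06×2.811 + (z_c − 5.095 − 24.06)×3.36
The z_c×3.36 term appears on both sides and cancels. Collect the known terms of each column as K = Σ(ρt)_known − 3.36 × (depth of known layers): K_1 = 105.00438 − 3.36×39.21 = −26.74122; K_2 = 67.63266 − 3.36×(5.095 + 24.06) = −30.32814.
Balance: K_1 − x×(3.36 − 2.57) = K_2, so x = (K_1 − K_2)/(3.36 − 2.57) = 3.58692/0.79 = 4.54 km.

4.54 km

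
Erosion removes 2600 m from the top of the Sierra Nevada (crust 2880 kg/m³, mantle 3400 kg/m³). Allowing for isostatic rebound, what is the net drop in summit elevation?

398 m

Rebound u = e ρ_c/ρ_m = 2600 m × 2880/3400 = 2202 m.
Net surface drop = e − u = 2600 m − 2202 m = e (ρ_m − ρ_c)/ρ_m = 398 m.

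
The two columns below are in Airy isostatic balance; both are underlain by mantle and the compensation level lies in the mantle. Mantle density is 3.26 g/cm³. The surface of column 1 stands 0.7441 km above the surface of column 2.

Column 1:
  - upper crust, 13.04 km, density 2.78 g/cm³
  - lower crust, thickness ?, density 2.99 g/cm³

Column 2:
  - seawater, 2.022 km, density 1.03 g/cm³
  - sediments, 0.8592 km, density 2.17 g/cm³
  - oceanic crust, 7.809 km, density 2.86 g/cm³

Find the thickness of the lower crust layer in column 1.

Take the compensation level at the base of the deeper column (depth z_c below the surface of column 1) and equate Σ ρ_i t_i down to z_c; mantle fills any gap and the z_c terms cancel.
Column 1: 13.04×2.78 + x×2.99 + (z_c − 13.04 − x)×3.26
Column 2: 0.7441×0 + 2.022×1.03 + 0.8592×2.17 + 7.809×2.86 + (z_c − 0.7441 − 10.6902)×3.26
The z_c×3.26 term appears on both sides and cancels. Collect the known terms of each column as K = Σ(ρt)_known − 3.26 × (depth of known layers): K_1 = 36.2512 − 3.26×13.04 = −6.2592; K_2 = 26.280864 − 3.26×(0.7441 + 10.6902) = −10.994954.
Balance: K_1 − x×(3.26 − 2.99) = K_2, so x = (K_1 − K_2)/(3.26 − 2.99) = 4.73575/0.27 = 17.5 km.

17.5 km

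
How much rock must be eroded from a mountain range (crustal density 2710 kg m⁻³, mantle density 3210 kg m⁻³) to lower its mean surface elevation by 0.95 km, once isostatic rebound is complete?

6.1 km

Net drop Δ = e − u = e − e ρ_c/ρ_m = e (ρ_m − ρ_c)/ρ_m.
e = Δ ρ_m/(ρ_m − ρ_c) = 0.95 km × 3210/500 = 6.1 km.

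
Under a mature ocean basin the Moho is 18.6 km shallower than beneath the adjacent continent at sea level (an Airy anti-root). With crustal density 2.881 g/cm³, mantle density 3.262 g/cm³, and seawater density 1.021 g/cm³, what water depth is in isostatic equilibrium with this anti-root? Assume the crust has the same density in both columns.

Replacing a thickness d of crust by seawater at the top must be balanced by replacing crust with mantle at the base: d (ρ_c − ρ_w) = a (ρ_m − ρ_c).
d = a (ρ_m − ρ_c)/(ρ_c − ρ_w) = 18.6 km × 0.381/1.86 = 3.81 km.

3.81 km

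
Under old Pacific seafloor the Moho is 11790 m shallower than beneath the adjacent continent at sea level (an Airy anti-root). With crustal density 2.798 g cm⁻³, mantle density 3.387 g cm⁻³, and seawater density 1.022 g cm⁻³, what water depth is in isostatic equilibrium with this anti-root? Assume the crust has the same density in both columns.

Replacing a thickness d of crust by seawater at the top must be balanced by replacing crust with mantle at the base: d (ρ_c − ρ_w) = a (ρ_m − ρ_c).
d = a (ρ_m − ρ_c)/(ρ_c − ρ_w) = 11790 m × 0.589/1.776 = 3910 m.

3910 m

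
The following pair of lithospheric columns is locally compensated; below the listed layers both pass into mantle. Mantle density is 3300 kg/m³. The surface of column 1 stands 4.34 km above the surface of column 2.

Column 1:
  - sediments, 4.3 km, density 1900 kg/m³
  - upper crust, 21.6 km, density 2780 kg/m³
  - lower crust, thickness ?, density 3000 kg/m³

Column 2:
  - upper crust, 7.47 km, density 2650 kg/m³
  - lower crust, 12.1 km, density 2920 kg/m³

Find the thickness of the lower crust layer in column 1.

Take the compensation level at the base of the deeper column (depth z_c below the surface of column 1) and equate Σ ρ_i t_i down to z_c; mantle fills any gap and the z_c terms cancel.
Column 1: 4.3×1900 + 21.6×2780 + x×3000 + (z_c − 25.9 − x)×3300
Column 2: 4.34×0 + 7.47×2650 + 12.1×2920 + (z_c − 4.34 − 19.57)×3300
The z_c×3300 term appears on both sides and cancels. Collect the known terms of each column as K = Σ(ρt)_known − 3300 × (depth of known layers): K_1 = 68218 − 3300×25.9 = −17252; K_2 = 55127.5 − 3300×(4.34 + 19.57) = −23775.5.
Balance: K_1 − x×(3300 − 3000) = K_2, so x = (K_1 − K_2)/(3300 − 3000) = 6523.5/300 = 21.7 km.

21.7 km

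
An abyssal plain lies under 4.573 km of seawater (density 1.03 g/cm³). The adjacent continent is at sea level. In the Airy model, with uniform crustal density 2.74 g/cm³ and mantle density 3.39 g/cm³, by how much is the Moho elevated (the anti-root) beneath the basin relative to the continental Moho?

12 km

Balancing pressure at the compensation depth: replacing crust with seawater at the top is compensated by replacing crust with mantle at the base: d (ρ_c − ρ_w) = a (ρ_m − ρ_c).
a = d (ρ_c − ρ_w)/(ρ_m − ρ_c) = 4.573 km × 1.71/0.65 = 12 km.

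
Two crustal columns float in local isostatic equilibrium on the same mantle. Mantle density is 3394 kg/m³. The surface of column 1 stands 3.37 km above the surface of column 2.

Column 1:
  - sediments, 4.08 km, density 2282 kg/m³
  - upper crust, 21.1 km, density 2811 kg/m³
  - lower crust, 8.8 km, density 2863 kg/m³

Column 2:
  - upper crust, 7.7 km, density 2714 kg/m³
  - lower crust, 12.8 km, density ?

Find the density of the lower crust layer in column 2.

3020 kg/m³

Take the compensation level at the base of the deeper column (depth z_c below the surface of column 1) and equate Σ ρ_i t_i down to z_c; mantle fills any gap and the z_c terms cancel.
Column 1: 4.08×2282 + 21.1×2811 + 8.8×2863 + (z_c − 33.98)×3394
Column 2: 3.37×0 + 7.7×2714 + 12.8×ρ + (z_c − 3.37 − 20.5)×3394
The z_c×3394 term appears on both sides and cancels. Collect the known terms of each column as K = Σ(ρt)_known − 3394 × (depth of known layers): K_1 = 93817.06 − 3394×33.98 = −21511.06; K_2 = 20897.8 − 3394×(3.37 + 20.5) = −60116.98.
Balance: K_1 = K_2 + 12.8×ρ, so ρ = (K_1 − K_2)/12.8 = 38605.9/12.8 = 3020 kg/m³.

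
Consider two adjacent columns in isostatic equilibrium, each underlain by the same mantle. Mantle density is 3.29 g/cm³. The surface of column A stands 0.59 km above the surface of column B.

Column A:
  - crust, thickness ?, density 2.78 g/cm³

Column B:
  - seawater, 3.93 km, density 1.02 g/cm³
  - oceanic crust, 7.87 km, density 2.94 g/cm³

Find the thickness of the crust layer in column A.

Take the compensation level at the base of the deeper column (depth z_c below the surface of column A) and equate Σ ρ_i t_i down to z_c; mantle fills any gap and the z_c terms cancel.
Column A: x×2.78 + (z_c − 0 − x)×3.29
Column B: 0.59×0 + 3.93×1.02 + 7.87×2.94 + (z_c − 0.59 − 11.8)×3.29
The z_c×3.29 term appears on both sides and cancels. Collect the known terms of each column as K = Σ(ρt)_known − 3.29 × (depth of known layers): K_A = 0 − 3.29×0 = 0; K_B = 27.1464 − 3.29×(0.59 + 11.8) = −13.6167.
Balance: K_A − x×(3.29 − 2.78) = K_B, so x = (K_A − K_B)/(3.29 − 2.78) = 13.6167/0.51 = 26.7 km.

26.7 km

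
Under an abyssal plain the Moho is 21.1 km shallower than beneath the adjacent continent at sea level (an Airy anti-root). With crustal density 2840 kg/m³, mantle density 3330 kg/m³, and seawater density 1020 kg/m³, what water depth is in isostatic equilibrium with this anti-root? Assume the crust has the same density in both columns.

Replacing a thickness d of crust by seawater at the top must be balanced by replacing crust with mantle at the base: d (ρ_c − ρ_w) = a (ρ_m − ρ_c).
d = a (ρ_m − ρ_c)/(ρ_c − ρ_w) = 21.1 km × 490/1820 = 5.68 km.

5.68 km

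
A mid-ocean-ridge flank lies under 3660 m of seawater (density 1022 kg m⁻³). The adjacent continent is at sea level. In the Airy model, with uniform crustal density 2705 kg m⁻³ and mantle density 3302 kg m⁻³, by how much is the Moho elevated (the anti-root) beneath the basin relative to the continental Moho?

Isostatic balance requires: replacing crust with seawater at the top is compensated by replacing crust with mantle at the base: d (ρ_c − ρ_w) = a (ρ_m − ρ_c).
a = d (ρ_c − ρ_w)/(ρ_m − ρ_c) = 3660 m × 1683/597 = 10300 m.

10300 m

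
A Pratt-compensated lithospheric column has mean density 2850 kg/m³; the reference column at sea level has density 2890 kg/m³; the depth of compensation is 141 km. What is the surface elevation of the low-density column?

ρ_ref D = ρ (D + h) → h = D (ρ_ref − ρ)/ρ.
h = 141 km × (2890 − 2850)/2850 = 1.98 km.

1.98 km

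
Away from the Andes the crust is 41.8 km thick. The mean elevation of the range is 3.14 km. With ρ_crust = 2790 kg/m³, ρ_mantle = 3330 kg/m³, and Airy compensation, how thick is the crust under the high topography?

Root depth r = h ρ_c / (ρ_m − ρ_c) = 3.14 km × 2790 / 540 = 16.22 km.
Total thickness = T + h + r = 41.8 km + 3.14 km + 16.22 km = 61.2 km.

61.2 km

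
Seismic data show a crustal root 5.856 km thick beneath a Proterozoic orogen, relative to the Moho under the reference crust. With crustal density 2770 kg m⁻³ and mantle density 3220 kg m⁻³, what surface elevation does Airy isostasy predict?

0.951 km

Isostatic balance requires: ρ_c h = (ρ_m − ρ_c) r.
h = r (ρ_m − ρ_c) / ρ_c = 5.856 km × (3220 − 2770) / 2770 = 0.951 km.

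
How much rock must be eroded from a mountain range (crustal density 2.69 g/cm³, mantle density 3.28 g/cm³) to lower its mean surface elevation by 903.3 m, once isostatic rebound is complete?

5020 m

Net drop Δ = e − u = e − e ρ_c/ρ_m = e (ρ_m − ρ_c)/ρ_m.
e = Δ ρ_m/(ρ_m − ρ_c) = 903.3 m × 3.28/0.59 = 5020 m.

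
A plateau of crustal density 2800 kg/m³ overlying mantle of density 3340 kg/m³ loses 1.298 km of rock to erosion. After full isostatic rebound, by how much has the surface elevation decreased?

0.21 km

Rebound u = e ρ_c/ρ_m = 1.298 km × 2800/3340 = 1.088 km.
Net surface drop = e − u = 1.298 km − 1.088 km = e (ρ_m − ρ_c)/ρ_m = 0.21 km.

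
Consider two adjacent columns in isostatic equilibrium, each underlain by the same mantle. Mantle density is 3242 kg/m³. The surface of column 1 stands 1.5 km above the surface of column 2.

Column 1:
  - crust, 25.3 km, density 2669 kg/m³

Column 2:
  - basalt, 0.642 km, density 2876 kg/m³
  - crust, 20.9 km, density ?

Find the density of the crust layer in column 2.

Take the compensation level at the base of the deeper column (depth z_c below the surface of column 1) and equate Σ ρ_i t_i down to z_c; mantle fills any gap and the z_c terms cancel.
Column 1: 25.3×2669 + (z_c − 25.3)×3242
Column 2: 1.5×0 + 0.642×2876 + 20.9×ρ + (z_c − 1.5 − 21.542)×3242
The z_c×3242 term appears on both sides and cancels. Collect the known terms of each column as K = Σ(ρt)_known − 3242 × (depth of known layers): K_1 = 67525.7 − 3242×25.3 = −14496.9; K_2 = 1846.392 − 3242×(1.5 + 21.542) = −72855.772.
Balance: K_1 = K_2 + 20.9×ρ, so ρ = (K_1 − K_2)/20.9 = 58358.9/20.9 = 2790 kg/m³.

2790 kg/m³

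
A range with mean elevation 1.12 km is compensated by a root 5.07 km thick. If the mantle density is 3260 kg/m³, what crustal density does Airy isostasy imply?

ρ_c h = (ρ_m − ρ_c) r → ρ_c (h + r) = ρ_m r → ρ_c = ρ_m r / (h + r).
ρ_c = 3260 × 5.07 km / (1.12 km + 5.07 km) = 2670 kg/m³.

2670 kg/m³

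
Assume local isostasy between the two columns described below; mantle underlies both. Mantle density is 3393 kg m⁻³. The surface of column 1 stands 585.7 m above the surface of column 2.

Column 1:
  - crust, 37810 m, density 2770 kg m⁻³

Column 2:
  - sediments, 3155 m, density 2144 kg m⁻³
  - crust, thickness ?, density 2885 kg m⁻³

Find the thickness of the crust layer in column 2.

34700 m

Take the compensation level at the base of the deeper column (depth z_c below the surface of column 1) and equate Σ ρ_i t_i down to z_c; mantle fills any gap and the z_c terms cancel.
Column 1: 37810×2770 + (z_c − 37810)×3393
Column 2: 585.7×0 + 3155×2144 + x×2885 + (z_c − 585.7 − 3155 − x)×3393
The z_c×3393 term appears on both sides and cancels. Collect the known terms of each column as K = Σ(ρt)_known − 3393 × (depth of known layers): K_1 = 104733700 − 3393×37810 = −23555630; K_2 = 6764320 − 3393×(585.7 + 3155) = −5927875.1.
Balance: K_1 = K_2 − x×(3393 − 2885), so x = (K_2 − K_1)/(3393 − 2885) = 17627800/508 = 34700 m.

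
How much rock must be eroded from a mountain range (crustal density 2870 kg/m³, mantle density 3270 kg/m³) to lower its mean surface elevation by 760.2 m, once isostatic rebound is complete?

6210 m

Net drop Δ = e − u = e − e ρ_c/ρ_m = e (ρ_m − ρ_c)/ρ_m.
e = Δ ρ_m/(ρ_m − ρ_c) = 760.2 m × 3270/400 = 6210 m.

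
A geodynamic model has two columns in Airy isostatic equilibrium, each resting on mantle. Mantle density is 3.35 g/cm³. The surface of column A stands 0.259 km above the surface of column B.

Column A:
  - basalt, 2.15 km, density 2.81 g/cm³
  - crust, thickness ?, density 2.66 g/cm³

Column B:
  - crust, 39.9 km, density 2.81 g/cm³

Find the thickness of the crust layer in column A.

30.8 km

Take the compensation level at the base of the deeper column (depth z_c below the surface of column A) and equate Σ ρ_i t_i down to z_c; mantle fills any gap and the z_c terms cancel.
Column A: 2.15×2.81 + x×2.66 + (z_c − 2.15 − x)×3.35
Column B: 0.259×0 + 39.9×2.81 + (z_c − 0.259 − 39.9)×3.35
The z_c×3.35 term appears on both sides and cancels. Collect the known terms of each column as K = Σ(ρt)_known − 3.35 × (depth of known layers): K_A = 6.0415 − 3.35×2.15 = −1.161; K_B = 112.119 − 3.35×(0.259 + 39.9) = −22.41365.
Balance: K_A − x×(3.35 − 2.66) = K_B, so x = (K_A − K_B)/(3.35 − 2.66) = 21.2526/0.69 = 30.8 km.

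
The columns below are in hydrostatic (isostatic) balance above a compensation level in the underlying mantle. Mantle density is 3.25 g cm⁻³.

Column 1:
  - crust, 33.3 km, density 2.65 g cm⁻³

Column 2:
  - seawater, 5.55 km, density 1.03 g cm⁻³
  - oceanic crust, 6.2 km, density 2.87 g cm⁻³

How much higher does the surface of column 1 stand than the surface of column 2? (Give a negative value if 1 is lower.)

For any compensation level in the mantle, the mantle terms cancel and isostasy reduces to e = (Σt_1 − Σt_2) − (Σ(ρt)_1 − Σ(ρt)_2) / ρ_m.
Σt_1 = 33.3 km; Σt_2 = 11.75 km; Σ(ρt)_1 = 88.245; Σ(ρt)_2 = 23.5105 (in km·g cm⁻³).
e = (33.3 − 11.75) − (88.245 − 23.5105) / 3.25 = 1.63 km.

1.63 km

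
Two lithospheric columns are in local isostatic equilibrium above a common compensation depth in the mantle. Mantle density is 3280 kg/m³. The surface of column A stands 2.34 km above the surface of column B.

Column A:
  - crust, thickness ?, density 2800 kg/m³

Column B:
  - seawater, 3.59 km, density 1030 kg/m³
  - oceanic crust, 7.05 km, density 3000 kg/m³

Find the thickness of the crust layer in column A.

36.9 km

Take the compensation level at the base of the deeper column (depth z_c below the surface of column A) and equate Σ ρ_i t_i down to z_c; mantle fills any gap and the z_c terms cancel.
Column A: x×2800 + (z_c − 0 − x)×3280
Column B: 2.34×0 + 3.59×1030 + 7.05×3000 + (z_c − 2.34 − 10.64)×3280
The z_c×3280 term appears on both sides and cancels. Collect the known terms of each column as K = Σ(ρt)_known − 3280 × (depth of known layers): K_A = 0 − 3280×0 = 0; K_B = 24847.7 − 3280×(2.34 + 10.64) = −17726.7.
Balance: K_A − x×(3280 − 2800) = K_B, so x = (K_A − K_B)/(3280 − 2800) = 17726.7/480 = 36.9 km.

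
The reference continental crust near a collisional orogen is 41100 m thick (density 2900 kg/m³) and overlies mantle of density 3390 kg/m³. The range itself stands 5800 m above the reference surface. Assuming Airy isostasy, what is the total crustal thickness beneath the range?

Root depth r = h ρ_c / (ρ_m − ρ_c) = 5800 m × 2900 / 490 = 34330 m.
Total thickness = T + h + r = 41100 m + 5800 m + 34330 m = 81200 m.

81200 m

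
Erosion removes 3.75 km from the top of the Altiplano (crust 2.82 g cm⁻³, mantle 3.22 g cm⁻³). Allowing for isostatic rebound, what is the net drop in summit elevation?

0.466 km

Rebound u = e ρ_c/ρ_m = 3.75 km × 2.82/3.22 = 3.284 km.
Net surface drop = e − u = 3.75 km − 3.284 km = e (ρ_m − ρ_c)/ρ_m = 0.466 km.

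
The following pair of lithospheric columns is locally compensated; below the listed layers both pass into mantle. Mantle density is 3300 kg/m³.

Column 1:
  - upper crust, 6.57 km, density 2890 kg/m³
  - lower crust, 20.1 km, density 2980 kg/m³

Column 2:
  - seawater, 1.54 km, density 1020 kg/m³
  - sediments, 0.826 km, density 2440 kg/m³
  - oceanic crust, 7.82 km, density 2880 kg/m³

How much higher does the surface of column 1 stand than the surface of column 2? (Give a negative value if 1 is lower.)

0.491 km

For any compensation level in the mantle, the mantle terms cancel and isostasy reduces to e = (Σt_1 − Σt_2) − (Σ(ρt)_1 − Σ(ρt)_2) / ρ_m.
Σt_1 = 26.67 km; Σt_2 = 10.186 km; Σ(ρt)_1 = 78885.3; Σ(ρt)_2 = 26107.84 (in km·kg/m³).
e = (26.67 − 10.186) − (78885.3 − 26107.84) / 3300 = 0.491 km.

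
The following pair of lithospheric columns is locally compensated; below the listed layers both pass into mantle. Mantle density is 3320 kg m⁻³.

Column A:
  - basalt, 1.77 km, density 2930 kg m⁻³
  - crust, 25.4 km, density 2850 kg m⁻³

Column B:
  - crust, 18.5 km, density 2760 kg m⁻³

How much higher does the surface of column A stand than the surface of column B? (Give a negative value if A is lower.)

For any compensation level in the mantle, the mantle terms cancel and isostasy reduces to e = (Σt_A − Σt_B) − (Σ(ρt)_A − Σ(ρt)_B) / ρ_m.
Σt_A = 27.17 km; Σt_B = 18.5 km; Σ(ρt)_A = 77576.1; Σ(ρt)_B = 51060 (in km·kg m⁻³).
e = (27.17 − 18.5) − (77576.1 − 51060) / 3320 = 0.683 km.

0.683 km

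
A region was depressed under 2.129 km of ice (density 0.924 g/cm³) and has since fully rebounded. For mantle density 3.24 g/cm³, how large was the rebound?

Removing the load lets mantle flow back in; uplift u satisfies ρ_ice t = ρ_m u.
u = t ρ_ice/ρ_m = 2.129 km × 0.924/3.24 = 0.607 km.

0.607 km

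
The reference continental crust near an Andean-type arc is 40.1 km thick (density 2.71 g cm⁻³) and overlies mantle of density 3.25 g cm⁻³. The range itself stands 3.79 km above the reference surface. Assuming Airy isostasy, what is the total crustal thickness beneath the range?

Root depth r = h ρ_c / (ρ_m − ρ_c) = 3.79 km × 2.71 / 0.54 = 19.02 km.
Total thickness = T + h + r = 40.1 km + 3.79 km + 19.02 km = 62.9 km.

62.9 km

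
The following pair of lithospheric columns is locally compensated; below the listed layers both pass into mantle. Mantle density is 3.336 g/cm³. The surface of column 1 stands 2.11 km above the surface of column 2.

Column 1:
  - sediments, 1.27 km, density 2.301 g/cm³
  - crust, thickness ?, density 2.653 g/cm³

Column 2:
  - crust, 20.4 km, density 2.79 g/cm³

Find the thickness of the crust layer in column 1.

24.7 km

Take the compensation level at the base of the deeper column (depth z_c below the surface of column 1) and equate Σ ρ_i t_i down to z_c; mantle fills any gap and the z_c terms cancel.
Column 1: 1.27×2.301 + x×2.653 + (z_c − 1.27 − x)×3.336
Column 2: 2.11×0 + 20.4×2.79 + (z_c − 2.11 − 20.4)×3.336
The z_c×3.336 term appears on both sides and cancels. Collect the known terms of each column as K = Σ(ρt)_known − 3.336 × (depth of known layers): K_1 = 2.92227 − 3.336×1.27 = −1.31445; K_2 = 56.916 − 3.336×(2.11 + 20.4) = −18.17736.
Balance: K_1 − x×(3.336 − 2.653) = K_2, so x = (K_1 − K_2)/(3.336 − 2.653) = 16.8629/0.683 = 24.7 km.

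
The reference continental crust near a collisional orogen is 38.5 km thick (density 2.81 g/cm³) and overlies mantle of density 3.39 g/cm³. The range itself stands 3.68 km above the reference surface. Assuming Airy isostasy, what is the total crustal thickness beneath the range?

60 km

Root depth r = h ρ_c / (ρ_m − ρ_c) = 3.68 km × 2.81 / 0.58 = 17.83 km.
Total thickness = T + h + r = 38.5 km + 3.68 km + 17.83 km = 60 km.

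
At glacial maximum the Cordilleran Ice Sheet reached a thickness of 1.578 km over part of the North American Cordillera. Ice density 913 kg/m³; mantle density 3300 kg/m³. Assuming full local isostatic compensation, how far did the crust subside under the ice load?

By Archimedes' principle applied to the lithosphere: the ice load ρ_ice t is balanced by mantle displaced below, ρ_m s.
s = t ρ_ice / ρ_m = 1.578 km × 913/3300 = 0.437 km.

0.437 km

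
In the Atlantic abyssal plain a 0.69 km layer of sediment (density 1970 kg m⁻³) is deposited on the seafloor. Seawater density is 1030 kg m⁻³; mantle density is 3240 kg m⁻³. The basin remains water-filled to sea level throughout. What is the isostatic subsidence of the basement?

0.293 km

Submarine loading: the sediment displaces seawater, and the subsidence is in turn flooded, so s (ρ_m − ρ_w) = t (ρ_sed − ρ_w).
s = 0.69 km × (1970 − 1030) / (3240 − 1030) = 0.293 km.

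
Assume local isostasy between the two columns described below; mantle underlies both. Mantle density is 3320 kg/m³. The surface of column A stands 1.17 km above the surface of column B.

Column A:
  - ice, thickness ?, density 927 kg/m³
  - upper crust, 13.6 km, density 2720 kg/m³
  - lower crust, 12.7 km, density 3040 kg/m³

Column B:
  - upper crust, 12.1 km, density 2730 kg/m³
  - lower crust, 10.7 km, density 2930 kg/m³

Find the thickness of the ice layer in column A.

Take the compensation level at the base of the deeper column (depth z_c below the surface of column A) and equate Σ ρ_i t_i down to z_c; mantle fills any gap and the z_c terms cancel.
Column A: x×927 + 13.6×2720 + 12.7×3040 + (z_c − 26.3 − x)×3320
Column B: 1.17×0 + 12.1×2730 + 10.7×2930 + (z_c − 1.17 − 22.8)×3320
The z_c×3320 term appears on both sides and cancels. Collect the known terms of each column as K = Σ(ρt)_known − 3320 × (depth of known layers): K_A = 75600 − 3320×26.3 = −11716; K_B = 64384 − 3320×(1.17 + 22.8) = −15196.4.
Balance: K_A − x×(3320 − 927) = K_B, so x = (K_A − K_B)/(3320 − 927) = 3480.4/2393 = 1.45 km.

1.45 km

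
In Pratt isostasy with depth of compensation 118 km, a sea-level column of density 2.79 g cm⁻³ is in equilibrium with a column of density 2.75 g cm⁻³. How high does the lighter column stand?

ρ_ref D = ρ (D + h) → h = D (ρ_ref − ρ)/ρ.
h = 118 km × (2.79 − 2.75)/2.75 = 1.72 km.

1.72 km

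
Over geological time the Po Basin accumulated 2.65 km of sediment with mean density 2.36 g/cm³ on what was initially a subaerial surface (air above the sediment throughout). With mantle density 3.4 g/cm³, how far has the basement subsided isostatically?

Subaerial load: s = t ρ_sed / ρ_m = 2.65 km × 2.36/3.4 = 1.84 km.

1.84 km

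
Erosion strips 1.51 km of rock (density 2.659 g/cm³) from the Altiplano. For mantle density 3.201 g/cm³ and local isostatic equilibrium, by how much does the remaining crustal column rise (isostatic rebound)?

1.25 km

Unloading: uplift u = e ρ_c/ρ_m = 1.51 km × 2.659/3.201 = 1.25 km.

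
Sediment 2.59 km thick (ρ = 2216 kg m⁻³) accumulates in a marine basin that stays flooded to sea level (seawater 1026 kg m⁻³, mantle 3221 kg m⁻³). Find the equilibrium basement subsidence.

Submarine loading: the sediment displaces seawater, and the subsidence is in turn flooded, so s (ρ_m − ρ_w) = t (ρ_sed − ρ_w).
s = 2.59 km × (2216 − 1026) / (3221 − 1026) = 1.4 km.

1.4 km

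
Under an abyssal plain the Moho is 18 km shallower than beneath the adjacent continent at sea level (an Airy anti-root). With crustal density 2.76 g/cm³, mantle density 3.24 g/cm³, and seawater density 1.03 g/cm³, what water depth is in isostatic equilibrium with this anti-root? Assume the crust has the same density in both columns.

Replacing a thickness d of crust by seawater at the top must be balanced by replacing crust with mantle at the base: d (ρ_c − ρ_w) = a (ρ_m − ρ_c).
d = a (ρ_m − ρ_c)/(ρ_c − ρ_w) = 18 km × 0.48/1.73 = 4.99 km.

4.99 km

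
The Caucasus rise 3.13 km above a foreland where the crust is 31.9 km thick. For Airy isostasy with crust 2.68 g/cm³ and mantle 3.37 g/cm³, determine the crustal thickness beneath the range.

47.2 km

Root depth r = h ρ_c / (ρ_m − ρ_c) = 3.13 km × 2.68 / 0.69 = 12.16 km.
Total thickness = T + h + r = 31.9 km + 3.13 km + 12.16 km = 47.2 km.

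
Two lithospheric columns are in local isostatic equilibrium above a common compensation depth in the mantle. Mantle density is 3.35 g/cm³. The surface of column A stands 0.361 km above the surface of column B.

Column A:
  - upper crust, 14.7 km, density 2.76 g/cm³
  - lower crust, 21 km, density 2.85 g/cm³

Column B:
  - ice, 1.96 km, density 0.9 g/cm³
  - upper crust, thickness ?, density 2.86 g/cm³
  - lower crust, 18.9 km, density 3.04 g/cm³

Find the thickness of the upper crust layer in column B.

Take the compensation level at the base of the deeper column (depth z_c below the surface of column A) and equate Σ ρ_i t_i down to z_c; mantle fills any gap and the z_c terms cancel.
Column A: 14.7×2.76 + 21×2.85 + (z_c − 35.7)×3.35
Column B: 0.361×0 + 1.96×0.9 + x×2.86 + 18.9×3.04 + (z_c − 0.361 − 20.86 − x)×3.35
The z_c×3.35 term appears on both sides and cancels. Collect the known terms of each column as K = Σ(ρt)_known − 3.35 × (depth of known layers): K_A = 100.422 − 3.35×35.7 = −19.173; K_B = 59.22 − 3.35×(0.361 + 20.86) = −11.87035.
Balance: K_A = K_B − x×(3.35 − 2.86), so x = (K_B − K_A)/(3.35 − 2.86) = 7.30265/0.49 = 14.9 km.

14.9 km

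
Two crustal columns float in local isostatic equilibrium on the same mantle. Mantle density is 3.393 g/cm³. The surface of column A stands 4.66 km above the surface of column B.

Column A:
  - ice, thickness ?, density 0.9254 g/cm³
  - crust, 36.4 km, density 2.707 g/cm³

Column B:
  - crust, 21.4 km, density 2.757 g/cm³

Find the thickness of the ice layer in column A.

1.8 km

Take the compensation level at the base of the deeper column (depth z_c below the surface of column A) and equate Σ ρ_i t_i down to z_c; mantle fills any gap and the z_c terms cancel.
Column A: x×0.9254 + 36.4×2.707 + (z_c − 36.4 − x)×3.393
Column B: 4.66×0 + 21.4×2.757 + (z_c − 4.66 − 21.4)×3.393
The z_c×3.393 term appears on both sides and cancels. Collect the known terms of each column as K = Σ(ρt)_known − 3.393 × (depth of known layers): K_A = 98.5348 − 3.393×36.4 = −24.9704; K_B = 58.9998 − 3.393×(4.66 + 21.4) = −29.42178.
Balance: K_A − x×(3.393 − 0.9254) = K_B, so x = (K_A − K_B)/(3.393 − 0.9254) = 4.45138/2.4676 = 1.8 km.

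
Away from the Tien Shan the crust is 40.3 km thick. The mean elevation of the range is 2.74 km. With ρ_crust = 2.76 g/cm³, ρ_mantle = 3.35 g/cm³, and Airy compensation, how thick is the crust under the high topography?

Root depth r = h ρ_c / (ρ_m − ρ_c) = 2.74 km × 2.76 / 0.59 = 12.82 km.
Total thickness = T + h + r = 40.3 km + 2.74 km + 12.82 km = 55.9 km.

55.9 km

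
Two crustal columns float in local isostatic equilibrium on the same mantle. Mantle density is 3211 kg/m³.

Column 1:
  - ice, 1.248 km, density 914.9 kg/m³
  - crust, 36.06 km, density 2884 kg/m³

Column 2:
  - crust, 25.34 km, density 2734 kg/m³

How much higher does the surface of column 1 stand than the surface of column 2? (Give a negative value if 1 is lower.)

For any compensation level in the mantle, the mantle terms cancel and isostasy reduces to e = (Σt_1 − Σt_2) − (Σ(ρt)_1 − Σ(ρt)_2) / ρ_m.
Σt_1 = 37.308 km; Σt_2 = 25.34 km; Σ(ρt)_1 = 105138.835; Σ(ρt)_2 = 69279.56 (in km·kg/m³).
e = (37.308 − 25.34) − (105138.835 − 69279.56) / 3211 = 0.8 km.

0.8 km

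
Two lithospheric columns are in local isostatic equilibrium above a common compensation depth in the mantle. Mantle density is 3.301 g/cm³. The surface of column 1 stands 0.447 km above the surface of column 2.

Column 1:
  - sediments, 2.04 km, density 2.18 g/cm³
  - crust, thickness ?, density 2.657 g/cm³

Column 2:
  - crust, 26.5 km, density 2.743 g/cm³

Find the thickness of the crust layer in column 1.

21.7 km

Take the compensation level at the base of the deeper column (depth z_c below the surface of column 1) and equate Σ ρ_i t_i down to z_c; mantle fills any gap and the z_c terms cancel.
Column 1: 2.04×2.18 + x×2.657 + (z_c − 2.04 − x)×3.301
Column 2: 0.447×0 + 26.5×2.743 + (z_c − 0.447 − 26.5)×3.301
The z_c×3.301 term appears on both sides and cancels. Collect the known terms of each column as K = Σ(ρt)_known − 3.301 × (depth of known layers): K_1 = 4.4472 − 3.301×2.04 = −2.28684; K_2 = 72.6895 − 3.301×(0.447 + 26.5) = −16.262547.
Balance: K_1 − x×(3.301 − 2.657) = K_2, so x = (K_1 − K_2)/(3.301 − 2.657) = 13.9757/0.644 = 21.7 km.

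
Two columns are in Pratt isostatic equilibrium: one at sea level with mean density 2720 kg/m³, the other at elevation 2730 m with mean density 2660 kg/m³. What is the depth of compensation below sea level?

ρ_ref D = ρ (D + h) → D (ρ_ref − ρ) = ρ h.
D = ρ h/(ρ_ref − ρ) = 2660 × 2730 m/(2720 − 2660) = 121000 m.

121000 m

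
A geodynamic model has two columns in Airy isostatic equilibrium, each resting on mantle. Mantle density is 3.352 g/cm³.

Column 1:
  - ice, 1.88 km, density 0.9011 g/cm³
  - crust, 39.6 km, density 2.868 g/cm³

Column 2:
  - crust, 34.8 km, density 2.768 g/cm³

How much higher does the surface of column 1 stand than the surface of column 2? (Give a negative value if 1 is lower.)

For any compensation level in the mantle, the mantle terms cancel and isostasy reduces to e = (Σt_1 − Σt_2) − (Σ(ρt)_1 − Σ(ρt)_2) / ρ_m.
Σt_1 = 41.48 km; Σt_2 = 34.8 km; Σ(ρt)_1 = 115.266868; Σ(ρt)_2 = 96.3264 (in km·g/cm³).
e = (41.48 − 34.8) − (115.266868 − 96.3264) / 3.352 = 1.03 km.

1.03 km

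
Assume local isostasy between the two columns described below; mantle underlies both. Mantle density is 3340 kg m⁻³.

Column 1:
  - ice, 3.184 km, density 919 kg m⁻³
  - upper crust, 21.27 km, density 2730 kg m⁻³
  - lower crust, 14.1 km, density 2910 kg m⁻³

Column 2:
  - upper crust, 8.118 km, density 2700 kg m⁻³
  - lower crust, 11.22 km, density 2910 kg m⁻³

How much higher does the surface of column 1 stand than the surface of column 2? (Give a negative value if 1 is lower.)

5.01 km

For any compensation level in the mantle, the mantle terms cancel and isostasy reduces to e = (Σt_1 − Σt_2) − (Σ(ρt)_1 − Σ(ρt)_2) / ρ_m.
Σt_1 = 38.554 km; Σt_2 = 19.338 km; Σ(ρt)_1 = 102024.196; Σ(ρt)_2 = 54568.8 (in km·kg m⁻³).
e = (38.554 − 19.338) − (102024.196 − 54568.8) / 3340 = 5.01 km.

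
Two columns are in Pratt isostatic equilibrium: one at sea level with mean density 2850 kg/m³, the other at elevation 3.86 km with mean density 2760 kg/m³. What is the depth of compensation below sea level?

118 km

ρ_ref D = ρ (D + h) → D (ρ_ref − ρ) = ρ h.
D = ρ h/(ρ_ref − ρ) = 2760 × 3.86 km/(2850 − 2760) = 118 km.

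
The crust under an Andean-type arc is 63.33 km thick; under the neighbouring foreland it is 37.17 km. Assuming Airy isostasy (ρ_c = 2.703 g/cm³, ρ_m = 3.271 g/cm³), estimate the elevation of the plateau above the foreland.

Excess crust Δ = 63.33 km − 37.17 km = 26.16 km, split between elevation h and root r with h + r = Δ.
Airy balance ρ_c h = (ρ_m − ρ_c) r gives r = h ρ_c/(ρ_m − ρ_c), so h (1 + ρ_c/(ρ_m − ρ_c)) = Δ, i.e. h = Δ (ρ_m − ρ_c)/ρ_m.
h = 26.16 km × 0.568/3.271 = 4.54 km.

4.54 km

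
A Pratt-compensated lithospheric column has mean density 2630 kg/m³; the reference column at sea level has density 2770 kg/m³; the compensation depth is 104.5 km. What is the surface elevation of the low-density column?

5.56 km

ρ_ref D = ρ (D + h) → h = D (ρ_ref − ρ)/ρ.
h = 104.5 km × (2770 − 2630)/2630 = 5.56 km.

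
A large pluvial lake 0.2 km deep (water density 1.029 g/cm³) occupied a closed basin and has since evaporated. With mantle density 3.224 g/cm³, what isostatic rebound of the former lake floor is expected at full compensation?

0.0638 km

u = d ρ_w/ρ_m = 0.2 km × 1.029/3.224 = 0.0638 km.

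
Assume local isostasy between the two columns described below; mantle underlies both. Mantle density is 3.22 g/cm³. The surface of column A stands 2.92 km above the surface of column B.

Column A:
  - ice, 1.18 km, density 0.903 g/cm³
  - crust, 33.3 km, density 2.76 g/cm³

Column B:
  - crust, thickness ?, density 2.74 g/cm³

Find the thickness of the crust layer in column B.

Take the compensation level at the base of the deeper column (depth z_c below the surface of column A) and equate Σ ρ_i t_i down to z_c; mantle fills any gap and the z_c terms cancel.
Column A: 1.18×0.903 + 33.3×2.76 + (z_c − 34.48)×3.22
Column B: 2.92×0 + x×2.74 + (z_c − 2.92 − 0 − x)×3.22
The z_c×3.22 term appears on both sides and cancels. Collect the known terms of each column as K = Σ(ρt)_known − 3.22 × (depth of known layers): K_A = 92.97354 − 3.22×34.48 = −18.05206; K_B = 0 − 3.22×(2.92 + 0) = −9.4024.
Balance: K_A = K_B − x×(3.22 − 2.74), so x = (K_B − K_A)/(3.22 − 2.74) = 8.64966/0.48 = 18 km.

18 km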